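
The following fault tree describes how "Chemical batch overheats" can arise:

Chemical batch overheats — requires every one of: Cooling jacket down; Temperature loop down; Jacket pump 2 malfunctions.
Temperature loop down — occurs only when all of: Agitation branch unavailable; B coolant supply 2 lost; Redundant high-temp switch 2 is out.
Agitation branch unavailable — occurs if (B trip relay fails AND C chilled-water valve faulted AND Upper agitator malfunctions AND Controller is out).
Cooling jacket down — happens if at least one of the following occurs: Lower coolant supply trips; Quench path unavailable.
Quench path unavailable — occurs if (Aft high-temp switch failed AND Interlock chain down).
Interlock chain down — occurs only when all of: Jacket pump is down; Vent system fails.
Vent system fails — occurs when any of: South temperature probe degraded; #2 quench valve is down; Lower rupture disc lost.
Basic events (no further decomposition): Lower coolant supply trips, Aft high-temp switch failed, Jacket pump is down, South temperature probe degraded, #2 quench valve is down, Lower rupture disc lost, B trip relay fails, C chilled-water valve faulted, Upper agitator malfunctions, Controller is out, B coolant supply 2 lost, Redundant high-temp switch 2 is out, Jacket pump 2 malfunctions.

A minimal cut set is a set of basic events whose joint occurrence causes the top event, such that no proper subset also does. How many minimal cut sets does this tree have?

4

Vent system fails [OR]: union of children's cut sets → 3 cut set(s).
Interlock chain down [AND]: one cut set from each child combined → 1 × 3 = 3 cut set(s).
Quench path unavailable [AND]: one cut set from each child combined → 1 × 3 = 3 cut set(s).
Cooling jacket down [OR]: union of children's cut sets → 4 cut set(s).
Agitation branch unavailable [AND]: one cut set from each child combined → 1 × 1 × 1 × 1 = 1 cut set(s).
Temperature loop down [AND]: one cut set from each child combined → 1 × 1 × 1 = 1 cut set(s).
Chemical batch overheats [AND]: one cut set from each child combined → 4 × 1 × 1 = 4 cut set(s).
Minimal cut sets: {B coolant supply 2 lost, B trip relay fails, C chilled-water valve faulted, Controller is out, Jacket pump 2 malfunctions, Lower coolant supply trips, Redundant high-temp switch 2 is out, Upper agitator malfunctions}; {Aft high-temp switch failed, B coolant supply 2 lost, B trip relay fails, C chilled-water valve faulted, Controller is out, Jacket pump 2 malfunctions, Jacket pump is down, Redundant high-temp switch 2 is out, South temperature probe degraded, Upper agitator malfunctions}; {#2 quench valve is down, Aft high-temp switch failed, B coolant supply 2 lost, B trip relay fails, C chilled-water valve faulted, Controller is out, Jacket pump 2 malfunctions, Jacket pump is down, Redundant high-temp switch 2 is out, Upper agitator malfunctions}; {Aft high-temp switch failed, B coolant supply 2 lost, B trip relay fails, C chilled-water valve faulted, Controller is out, Jacket pump 2 malfunctions, Jacket pump is down, Lower rupture disc lost, Redundant high-temp switch 2 is out, Upper agitator malfunctions}.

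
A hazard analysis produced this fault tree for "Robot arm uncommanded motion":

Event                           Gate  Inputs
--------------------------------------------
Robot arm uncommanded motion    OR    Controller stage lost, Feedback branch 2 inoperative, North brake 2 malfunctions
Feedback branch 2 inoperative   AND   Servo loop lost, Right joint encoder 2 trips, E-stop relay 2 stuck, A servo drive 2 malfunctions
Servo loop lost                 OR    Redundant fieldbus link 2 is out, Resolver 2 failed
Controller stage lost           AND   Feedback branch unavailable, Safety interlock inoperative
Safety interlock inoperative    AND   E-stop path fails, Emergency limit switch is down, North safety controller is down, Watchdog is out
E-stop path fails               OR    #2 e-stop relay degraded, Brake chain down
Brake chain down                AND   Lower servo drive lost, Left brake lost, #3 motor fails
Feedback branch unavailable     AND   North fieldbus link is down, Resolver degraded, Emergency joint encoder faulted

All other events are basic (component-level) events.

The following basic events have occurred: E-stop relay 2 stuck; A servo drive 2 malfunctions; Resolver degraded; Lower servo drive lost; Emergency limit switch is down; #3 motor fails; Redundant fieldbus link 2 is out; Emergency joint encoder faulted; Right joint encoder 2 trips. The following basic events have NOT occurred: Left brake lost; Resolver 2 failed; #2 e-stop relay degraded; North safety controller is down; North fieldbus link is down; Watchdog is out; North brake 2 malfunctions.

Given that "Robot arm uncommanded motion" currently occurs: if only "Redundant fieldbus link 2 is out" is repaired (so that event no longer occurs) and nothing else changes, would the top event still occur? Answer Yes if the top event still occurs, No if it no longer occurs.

No

Counterfactual: set "Redundant fieldbus link 2 is out" to not occurred.
Feedback branch unavailable [AND]: North fieldbus link is down=not, Resolver degraded=occurs, Emergency joint encoder faulted=occurs → not all inputs occur → does not occur.
Brake chain down [AND]: Lower servo drive lost=occurs, Left brake lost=not, #3 motor fails=occurs → not all inputs occur → does not occur.
E-stop path fails [OR]: #2 e-stop relay degraded=not, Brake chain down=not → no input occurs → does not occur.
Safety interlock inoperative [AND]: E-stop path fails=not, Emergency limit switch is down=occurs, North safety controller is down=not, Watchdog is out=not → not all inputs occur → does not occur.
Controller stage lost [AND]: Feedback branch unavailable=not, Safety interlock inoperative=not → not all inputs occur → does not occur.
Servo loop lost [OR]: Redundant fieldbus link 2 is out=not, Resolver 2 failed=not → no input occurs → does not occur.
Feedback branch 2 inoperative [AND]: Servo loop lost=not, Right joint encoder 2 trips=occurs, E-stop relay 2 stuck=occurs, A servo drive 2 malfunctions=occurs → not all inputs occur → does not occur.
Robot arm uncommanded motion [OR]: Controller stage lost=not, Feedback branch 2 inoperative=not, North brake 2 malfunctions=not → no input occurs → does not occur.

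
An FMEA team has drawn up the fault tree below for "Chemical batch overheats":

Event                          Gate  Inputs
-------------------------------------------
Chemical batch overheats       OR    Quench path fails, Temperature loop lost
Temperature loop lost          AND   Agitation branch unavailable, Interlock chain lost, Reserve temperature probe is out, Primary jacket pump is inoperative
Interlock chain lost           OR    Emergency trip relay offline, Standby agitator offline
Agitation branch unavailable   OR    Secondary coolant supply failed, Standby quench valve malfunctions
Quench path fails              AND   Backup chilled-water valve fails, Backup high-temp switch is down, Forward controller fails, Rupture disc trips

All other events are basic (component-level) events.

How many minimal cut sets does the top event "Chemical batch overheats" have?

5

Quench path fails [AND]: one cut set from each child combined → 1 × 1 × 1 × 1 = 1 cut set(s).
Agitation branch unavailable [OR]: union of children's cut sets → 2 cut set(s).
Interlock chain lost [OR]: union of children's cut sets → 2 cut set(s).
Temperature loop lost [AND]: one cut set from each child combined → 2 × 2 × 1 × 1 = 4 cut set(s).
Chemical batch overheats [OR]: union of children's cut sets → 5 cut set(s).
Minimal cut sets: {Backup chilled-water valve fails, Backup high-temp switch is down, Forward controller fails, Rupture disc trips}; {Emergency trip relay offline, Primary jacket pump is inoperative, Reserve temperature probe is out, Secondary coolant supply failed}; {Primary jacket pump is inoperative, Reserve temperature probe is out, Secondary coolant supply failed, Standby agitator offline}; {Emergency trip relay offline, Primary jacket pump is inoperative, Reserve temperature probe is out, Standby quench valve malfunctions}; {Primary jacket pump is inoperative, Reserve temperature probe is out, Standby agitator offline, Standby quench valve malfunctions}.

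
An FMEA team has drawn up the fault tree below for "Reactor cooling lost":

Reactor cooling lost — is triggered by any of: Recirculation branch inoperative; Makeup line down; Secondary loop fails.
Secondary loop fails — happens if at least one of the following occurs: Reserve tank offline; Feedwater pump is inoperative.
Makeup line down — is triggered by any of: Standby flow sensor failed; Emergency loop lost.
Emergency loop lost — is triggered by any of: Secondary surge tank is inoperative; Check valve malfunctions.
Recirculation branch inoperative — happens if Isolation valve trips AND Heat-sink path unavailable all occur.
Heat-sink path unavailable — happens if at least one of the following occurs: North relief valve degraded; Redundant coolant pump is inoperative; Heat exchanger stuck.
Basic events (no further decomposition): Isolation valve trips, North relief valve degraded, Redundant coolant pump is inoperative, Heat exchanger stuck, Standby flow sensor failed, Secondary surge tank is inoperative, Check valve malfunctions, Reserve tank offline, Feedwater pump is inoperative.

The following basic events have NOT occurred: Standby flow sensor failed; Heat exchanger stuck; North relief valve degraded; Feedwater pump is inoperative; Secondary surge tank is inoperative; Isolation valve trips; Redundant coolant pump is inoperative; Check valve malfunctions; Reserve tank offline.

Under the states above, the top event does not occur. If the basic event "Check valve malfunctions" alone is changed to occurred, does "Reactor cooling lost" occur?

Yes

Counterfactual: set "Check valve malfunctions" to occurred.
Heat-sink path unavailable [OR]: North relief valve degraded=not, Redundant coolant pump is inoperative=not, Heat exchanger stuck=not → no input occurs → does not occur.
Recirculation branch inoperative [AND]: Isolation valve trips=not, Heat-sink path unavailable=not → not all inputs occur → does not occur.
Emergency loop lost [OR]: Secondary surge tank is inoperative=not, Check valve malfunctions=occurs → at least one input occurs → occurs.
Makeup line down [OR]: Standby flow sensor failed=not, Emergency loop lost=occurs → at least one input occurs → occurs.
Secondary loop fails [OR]: Reserve tank offline=not, Feedwater pump is inoperative=not → no input occurs → does not occur.
Reactor cooling lost [OR]: Recirculation branch inoperative=not, Makeup line down=occurs, Secondary loop fails=not → at least one input occurs → occurs.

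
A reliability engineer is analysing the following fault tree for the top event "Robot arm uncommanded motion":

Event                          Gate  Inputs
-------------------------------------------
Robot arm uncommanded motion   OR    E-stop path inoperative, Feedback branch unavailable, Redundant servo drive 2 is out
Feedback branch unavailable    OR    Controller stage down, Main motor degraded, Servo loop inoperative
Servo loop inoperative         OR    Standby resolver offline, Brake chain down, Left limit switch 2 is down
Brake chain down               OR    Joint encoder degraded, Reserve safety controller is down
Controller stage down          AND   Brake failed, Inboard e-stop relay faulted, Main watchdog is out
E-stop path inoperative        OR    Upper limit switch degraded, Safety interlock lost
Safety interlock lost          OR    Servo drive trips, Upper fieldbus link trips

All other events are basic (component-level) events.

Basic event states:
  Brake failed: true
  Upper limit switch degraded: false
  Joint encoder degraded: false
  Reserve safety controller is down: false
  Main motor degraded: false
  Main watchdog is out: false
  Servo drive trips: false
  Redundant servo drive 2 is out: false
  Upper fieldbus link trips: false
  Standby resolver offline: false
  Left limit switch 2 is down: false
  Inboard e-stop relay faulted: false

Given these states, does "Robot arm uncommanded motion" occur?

Safety interlock lost [OR]: Servo drive trips=not, Upper fieldbus link trips=not → no input occurs → does not occur.
E-stop path inoperative [OR]: Upper limit switch degraded=not, Safety interlock lost=not → no input occurs → does not occur.
Controller stage down [AND]: Brake failed=occurs, Inboard e-stop relay faulted=not, Main watchdog is out=not → not all inputs occur → does not occur.
Brake chain down [OR]: Joint encoder degraded=not, Reserve safety controller is down=not → no input occurs → does not occur.
Servo loop inoperative [OR]: Standby resolver offline=not, Brake chain down=not, Left limit switch 2 is down=not → no input occurs → does not occur.
Feedback branch unavailable [OR]: Controller stage down=not, Main motor degraded=not, Servo loop inoperative=not → no input occurs → does not occur.
Robot arm uncommanded motion [OR]: E-stop path inoperative=not, Feedback branch unavailable=not, Redundant servo drive 2 is out=not → no input occurs → does not occur.

No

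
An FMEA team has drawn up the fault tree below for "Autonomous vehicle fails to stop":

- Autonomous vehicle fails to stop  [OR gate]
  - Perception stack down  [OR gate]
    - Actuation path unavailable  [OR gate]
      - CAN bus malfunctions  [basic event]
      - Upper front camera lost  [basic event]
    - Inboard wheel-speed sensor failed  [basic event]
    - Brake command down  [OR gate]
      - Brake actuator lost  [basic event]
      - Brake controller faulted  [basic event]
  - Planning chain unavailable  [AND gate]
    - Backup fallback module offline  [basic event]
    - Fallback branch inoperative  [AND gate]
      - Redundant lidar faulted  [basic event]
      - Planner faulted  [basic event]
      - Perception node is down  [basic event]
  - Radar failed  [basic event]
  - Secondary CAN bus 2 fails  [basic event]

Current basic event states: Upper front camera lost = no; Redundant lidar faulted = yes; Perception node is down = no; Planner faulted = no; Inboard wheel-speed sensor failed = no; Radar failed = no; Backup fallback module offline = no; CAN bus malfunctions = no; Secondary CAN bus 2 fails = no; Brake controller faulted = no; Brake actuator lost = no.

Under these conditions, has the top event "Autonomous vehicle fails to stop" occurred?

Actuation path unavailable [OR]: CAN bus malfunctions=not, Upper front camera lost=not → no input occurs → does not occur.
Brake command down [OR]: Brake actuator lost=not, Brake controller faulted=not → no input occurs → does not occur.
Perception stack down [OR]: Actuation path unavailable=not, Inboard wheel-speed sensor failed=not, Brake command down=not → no input occurs → does not occur.
Fallback branch inoperative [AND]: Redundant lidar faulted=occurs, Planner faulted=not, Perception node is down=not → not all inputs occur → does not occur.
Planning chain unavailable [AND]: Backup fallback module offline=not, Fallback branch inoperative=not → not all inputs occur → does not occur.
Autonomous vehicle fails to stop [OR]: Perception stack down=not, Planning chain unavailable=not, Radar failed=not, Secondary CAN bus 2 fails=not → no input occurs → does not occur.

No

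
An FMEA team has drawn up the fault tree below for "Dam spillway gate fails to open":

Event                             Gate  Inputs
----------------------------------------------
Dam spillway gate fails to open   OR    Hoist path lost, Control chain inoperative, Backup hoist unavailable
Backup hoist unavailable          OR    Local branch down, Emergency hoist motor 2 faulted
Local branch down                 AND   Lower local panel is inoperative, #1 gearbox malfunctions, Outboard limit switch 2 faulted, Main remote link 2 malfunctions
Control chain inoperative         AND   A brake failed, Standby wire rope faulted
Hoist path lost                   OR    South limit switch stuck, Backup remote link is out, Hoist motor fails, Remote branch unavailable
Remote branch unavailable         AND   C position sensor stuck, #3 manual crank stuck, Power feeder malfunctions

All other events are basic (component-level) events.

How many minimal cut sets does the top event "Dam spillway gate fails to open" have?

Remote branch unavailable [AND]: one cut set from each child combined → 1 × 1 × 1 = 1 cut set(s).
Hoist path lost [OR]: union of children's cut sets → 4 cut set(s).
Control chain inoperative [AND]: one cut set from each child combined → 1 × 1 = 1 cut set(s).
Local branch down [AND]: one cut set from each child combined → 1 × 1 × 1 × 1 = 1 cut set(s).
Backup hoist unavailable [OR]: union of children's cut sets → 2 cut set(s).
Dam spillway gate fails to open [OR]: union of children's cut sets → 7 cut set(s).
Minimal cut sets: {South limit switch stuck}; {Backup remote link is out}; {Hoist motor fails}; {#3 manual crank stuck, C position sensor stuck, Power feeder malfunctions}; {A brake failed, Standby wire rope faulted}; {#1 gearbox malfunctions, Lower local panel is inoperative, Main remote link 2 malfunctions, Outboard limit switch 2 faulted}; {Emergency hoist motor 2 faulted}.

7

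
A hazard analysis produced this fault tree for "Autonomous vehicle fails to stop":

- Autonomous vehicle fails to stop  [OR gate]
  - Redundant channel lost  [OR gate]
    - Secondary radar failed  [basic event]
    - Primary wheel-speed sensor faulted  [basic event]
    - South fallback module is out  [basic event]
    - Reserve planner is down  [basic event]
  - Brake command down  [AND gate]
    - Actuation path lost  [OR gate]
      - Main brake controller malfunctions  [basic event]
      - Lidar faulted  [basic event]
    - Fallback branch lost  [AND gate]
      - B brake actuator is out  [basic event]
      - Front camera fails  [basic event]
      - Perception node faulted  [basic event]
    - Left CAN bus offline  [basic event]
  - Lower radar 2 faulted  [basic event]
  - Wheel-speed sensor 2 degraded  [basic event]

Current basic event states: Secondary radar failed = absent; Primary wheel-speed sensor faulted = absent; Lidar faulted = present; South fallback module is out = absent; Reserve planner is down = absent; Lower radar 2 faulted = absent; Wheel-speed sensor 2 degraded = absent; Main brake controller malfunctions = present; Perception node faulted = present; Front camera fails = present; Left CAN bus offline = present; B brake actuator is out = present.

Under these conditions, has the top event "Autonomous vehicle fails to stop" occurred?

Yes

Redundant channel lost [OR]: Secondary radar failed=not, Primary wheel-speed sensor faulted=not, South fallback module is out=not, Reserve planner is down=not → no input occurs → does not occur.
Actuation path lost [OR]: Main brake controller malfunctions=occurs, Lidar faulted=occurs → at least one input occurs → occurs.
Fallback branch lost [AND]: B brake actuator is out=occurs, Front camera fails=occurs, Perception node faulted=occurs → all inputs occur → occurs.
Brake command down [AND]: Actuation path lost=occurs, Fallback branch lost=occurs, Left CAN bus offline=occurs → all inputs occur → occurs.
Autonomous vehicle fails to stop [OR]: Redundant channel lost=not, Brake command down=occurs, Lower radar 2 faulted=not, Wheel-speed sensor 2 degraded=not → at least one input occurs → occurs.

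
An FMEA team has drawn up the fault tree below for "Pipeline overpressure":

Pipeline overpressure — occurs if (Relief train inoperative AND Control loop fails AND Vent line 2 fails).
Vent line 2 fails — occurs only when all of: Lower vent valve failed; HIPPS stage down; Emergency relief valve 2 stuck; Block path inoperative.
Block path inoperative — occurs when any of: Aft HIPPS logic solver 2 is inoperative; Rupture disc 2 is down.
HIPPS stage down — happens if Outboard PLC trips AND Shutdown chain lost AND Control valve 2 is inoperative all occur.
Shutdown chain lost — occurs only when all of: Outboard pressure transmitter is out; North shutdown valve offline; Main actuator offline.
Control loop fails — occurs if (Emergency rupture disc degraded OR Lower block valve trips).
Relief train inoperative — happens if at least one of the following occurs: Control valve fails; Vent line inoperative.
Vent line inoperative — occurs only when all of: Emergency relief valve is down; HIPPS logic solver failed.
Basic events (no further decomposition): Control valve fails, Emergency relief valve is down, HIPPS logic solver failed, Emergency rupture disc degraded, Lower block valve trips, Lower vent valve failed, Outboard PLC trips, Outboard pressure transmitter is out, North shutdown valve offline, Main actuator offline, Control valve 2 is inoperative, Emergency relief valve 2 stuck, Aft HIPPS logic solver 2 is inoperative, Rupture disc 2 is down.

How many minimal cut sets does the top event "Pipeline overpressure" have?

8

Vent line inoperative [AND]: one cut set from each child combined → 1 × 1 = 1 cut set(s).
Relief train inoperative [OR]: union of children's cut sets → 2 cut set(s).
Control loop fails [OR]: union of children's cut sets → 2 cut set(s).
Shutdown chain lost [AND]: one cut set from each child combined → 1 × 1 × 1 = 1 cut set(s).
HIPPS stage down [AND]: one cut set from each child combined → 1 × 1 × 1 = 1 cut set(s).
Block path inoperative [OR]: union of children's cut sets → 2 cut set(s).
Vent line 2 fails [AND]: one cut set from each child combined → 1 × 1 × 1 × 2 = 2 cut set(s).
Pipeline overpressure [AND]: one cut set from each child combined → 2 × 2 × 2 = 8 cut set(s).
Minimal cut sets: {Aft HIPPS logic solver 2 is inoperative, Control valve 2 is inoperative, Control valve fails, Emergency relief valve 2 stuck, Emergency rupture disc degraded, Lower vent valve failed, Main actuator offline, North shutdown valve offline, Outboard PLC trips, Outboard pressure transmitter is out}; {Control valve 2 is inoperative, Control valve fails, Emergency relief valve 2 stuck, Emergency rupture disc degraded, Lower vent valve failed, Main actuator offline, North shutdown valve offline, Outboard PLC trips, Outboard pressure transmitter is out, Rupture disc 2 is down}; {Aft HIPPS logic solver 2 is inoperative, Control valve 2 is inoperative, Control valve fails, Emergency relief valve 2 stuck, Lower block valve trips, Lower vent valve failed, Main actuator offline, North shutdown valve offline, Outboard PLC trips, Outboard pressure transmitter is out}; {Control valve 2 is inoperative, Control valve fails, Emergency relief valve 2 stuck, Lower block valve trips, Lower vent valve failed, Main actuator offline, North shutdown valve offline, Outboard PLC trips, Outboard pressure transmitter is out, Rupture disc 2 is down}; {Aft HIPPS logic solver 2 is inoperative, Control valve 2 is inoperative, Emergency relief valve 2 stuck, Emergency relief valve is down, Emergency rupture disc degraded, HIPPS logic solver failed, Lower vent valve failed, Main actuator offline, North shutdown valve offline, Outboard PLC trips, Outboard pressure transmitter is out}; {Control valve 2 is inoperative, Emergency relief valve 2 stuck, Emergency relief valve is down, Emergency rupture disc degraded, HIPPS logic solver failed, Lower vent valve failed, Main actuator offline, North shutdown valve offline, Outboard PLC trips, Outboard pressure transmitter is out, Rupture disc 2 is down}; {Aft HIPPS logic solver 2 is inoperative, Control valve 2 is inoperative, Emergency relief valve 2 stuck, Emergency relief valve is down, HIPPS logic solver failed, Lower block valve trips, Lower vent valve failed, Main actuator offline, North shutdown valve offline, Outboard PLC trips, Outboard pressure transmitter is out}; {Control valve 2 is inoperative, Emergency relief valve 2 stuck, Emergency relief valve is down, HIPPS logic solver failed, Lower block valve trips, Lower vent valve failed, Main actuator offline, North shutdown valve offline, Outboard PLC trips, Outboard pressure transmitter is out, Rupture disc 2 is down}.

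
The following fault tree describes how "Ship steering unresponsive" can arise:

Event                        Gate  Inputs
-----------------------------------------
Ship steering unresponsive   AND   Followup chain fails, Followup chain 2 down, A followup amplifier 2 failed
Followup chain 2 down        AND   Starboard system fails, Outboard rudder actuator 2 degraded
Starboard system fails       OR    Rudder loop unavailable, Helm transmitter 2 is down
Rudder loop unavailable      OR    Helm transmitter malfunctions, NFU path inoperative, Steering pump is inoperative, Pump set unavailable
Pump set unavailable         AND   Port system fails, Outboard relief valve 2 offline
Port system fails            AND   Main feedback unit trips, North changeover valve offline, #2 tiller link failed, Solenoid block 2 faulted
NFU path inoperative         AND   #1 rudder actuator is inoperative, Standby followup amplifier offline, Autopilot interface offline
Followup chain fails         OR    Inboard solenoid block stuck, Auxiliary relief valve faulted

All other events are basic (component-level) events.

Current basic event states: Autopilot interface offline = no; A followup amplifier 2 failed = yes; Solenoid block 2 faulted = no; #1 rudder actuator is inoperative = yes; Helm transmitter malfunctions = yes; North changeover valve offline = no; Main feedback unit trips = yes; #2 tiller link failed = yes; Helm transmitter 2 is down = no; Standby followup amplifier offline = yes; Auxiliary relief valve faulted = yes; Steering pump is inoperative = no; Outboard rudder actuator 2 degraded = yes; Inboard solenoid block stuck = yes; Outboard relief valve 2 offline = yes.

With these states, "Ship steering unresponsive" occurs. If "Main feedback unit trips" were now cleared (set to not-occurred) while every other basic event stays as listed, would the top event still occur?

Yes

Counterfactual: set "Main feedback unit trips" to not occurred.
Followup chain fails [OR]: Inboard solenoid block stuck=occurs, Auxiliary relief valve faulted=occurs → at least one input occurs → occurs.
NFU path inoperative [AND]: #1 rudder actuator is inoperative=occurs, Standby followup amplifier offline=occurs, Autopilot interface offline=not → not all inputs occur → does not occur.
Port system fails [AND]: Main feedback unit trips=not, North changeover valve offline=not, #2 tiller link failed=occurs, Solenoid block 2 faulted=not → not all inputs occur → does not occur.
Pump set unavailable [AND]: Port system fails=not, Outboard relief valve 2 offline=occurs → not all inputs occur → does not occur.
Rudder loop unavailable [OR]: Helm transmitter malfunctions=occurs, NFU path inoperative=not, Steering pump is inoperative=not, Pump set unavailable=not → at least one input occurs → occurs.
Starboard system fails [OR]: Rudder loop unavailable=occurs, Helm transmitter 2 is down=not → at least one input occurs → occurs.
Followup chain 2 down [AND]: Starboard system fails=occurs, Outboard rudder actuator 2 degraded=occurs → all inputs occur → occurs.
Ship steering unresponsive [AND]: Followup chain fails=occurs, Followup chain 2 down=occurs, A followup amplifier 2 failed=occurs → all inputs occur → occurs.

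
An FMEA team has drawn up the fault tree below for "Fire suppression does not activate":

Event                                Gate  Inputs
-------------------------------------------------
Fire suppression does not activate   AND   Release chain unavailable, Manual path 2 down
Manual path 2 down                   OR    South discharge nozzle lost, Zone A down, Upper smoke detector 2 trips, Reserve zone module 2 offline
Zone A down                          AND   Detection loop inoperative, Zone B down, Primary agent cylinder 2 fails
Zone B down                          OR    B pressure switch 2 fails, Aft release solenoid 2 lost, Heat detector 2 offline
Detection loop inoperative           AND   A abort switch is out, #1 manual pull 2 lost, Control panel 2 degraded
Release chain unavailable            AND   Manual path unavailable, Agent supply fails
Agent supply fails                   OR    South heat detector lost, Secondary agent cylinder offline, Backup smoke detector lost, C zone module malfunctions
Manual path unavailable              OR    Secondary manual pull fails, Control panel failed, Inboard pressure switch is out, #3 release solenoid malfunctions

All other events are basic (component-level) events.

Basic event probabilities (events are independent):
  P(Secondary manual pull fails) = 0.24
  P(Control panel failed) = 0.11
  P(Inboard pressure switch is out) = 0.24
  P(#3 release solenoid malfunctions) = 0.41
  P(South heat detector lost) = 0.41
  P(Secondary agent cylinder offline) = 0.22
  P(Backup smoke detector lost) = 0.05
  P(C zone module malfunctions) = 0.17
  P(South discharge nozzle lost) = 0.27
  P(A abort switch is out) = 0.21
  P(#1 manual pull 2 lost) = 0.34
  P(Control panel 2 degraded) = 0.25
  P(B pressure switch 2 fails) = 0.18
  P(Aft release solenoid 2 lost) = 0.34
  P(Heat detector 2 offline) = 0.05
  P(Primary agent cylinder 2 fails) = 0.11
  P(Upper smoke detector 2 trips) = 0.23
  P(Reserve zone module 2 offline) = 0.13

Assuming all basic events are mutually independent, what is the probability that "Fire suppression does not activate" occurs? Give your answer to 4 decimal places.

P(Manual path unavailable) [OR] = 1 − (1−0.24) × (1−0.11) × (1−0.24) × (1−0.41) = 0.696702
P(Agent supply fails) [OR] = 1 − (1−0.41) × (1−0.22) × (1−0.05) × (1−0.17) = 0.637132
P(Release chain unavailable) [AND] = 0.696702 × 0.637132 = 0.443891
P(Detection loop inoperative) [AND] = 0.21 × 0.34 × 0.25 = 0.017850
P(Zone B down) [OR] = 1 − (1−0.18) × (1−0.34) × (1−0.05) = 0.485860
P(Zone A down) [AND] = 0.017850 × 0.485860 × 0.11 = 0.000954
P(Manual path 2 down) [OR] = 1 − (1−0.27) × (1−0.000954) × (1−0.23) × (1−0.13) = 0.511440
P(Fire suppression does not activate) [AND] = 0.443891 × 0.511440 = 0.227024
Rounded to 4 decimal places: P(Fire suppression does not activate) ≈ 0.2270.

0.2270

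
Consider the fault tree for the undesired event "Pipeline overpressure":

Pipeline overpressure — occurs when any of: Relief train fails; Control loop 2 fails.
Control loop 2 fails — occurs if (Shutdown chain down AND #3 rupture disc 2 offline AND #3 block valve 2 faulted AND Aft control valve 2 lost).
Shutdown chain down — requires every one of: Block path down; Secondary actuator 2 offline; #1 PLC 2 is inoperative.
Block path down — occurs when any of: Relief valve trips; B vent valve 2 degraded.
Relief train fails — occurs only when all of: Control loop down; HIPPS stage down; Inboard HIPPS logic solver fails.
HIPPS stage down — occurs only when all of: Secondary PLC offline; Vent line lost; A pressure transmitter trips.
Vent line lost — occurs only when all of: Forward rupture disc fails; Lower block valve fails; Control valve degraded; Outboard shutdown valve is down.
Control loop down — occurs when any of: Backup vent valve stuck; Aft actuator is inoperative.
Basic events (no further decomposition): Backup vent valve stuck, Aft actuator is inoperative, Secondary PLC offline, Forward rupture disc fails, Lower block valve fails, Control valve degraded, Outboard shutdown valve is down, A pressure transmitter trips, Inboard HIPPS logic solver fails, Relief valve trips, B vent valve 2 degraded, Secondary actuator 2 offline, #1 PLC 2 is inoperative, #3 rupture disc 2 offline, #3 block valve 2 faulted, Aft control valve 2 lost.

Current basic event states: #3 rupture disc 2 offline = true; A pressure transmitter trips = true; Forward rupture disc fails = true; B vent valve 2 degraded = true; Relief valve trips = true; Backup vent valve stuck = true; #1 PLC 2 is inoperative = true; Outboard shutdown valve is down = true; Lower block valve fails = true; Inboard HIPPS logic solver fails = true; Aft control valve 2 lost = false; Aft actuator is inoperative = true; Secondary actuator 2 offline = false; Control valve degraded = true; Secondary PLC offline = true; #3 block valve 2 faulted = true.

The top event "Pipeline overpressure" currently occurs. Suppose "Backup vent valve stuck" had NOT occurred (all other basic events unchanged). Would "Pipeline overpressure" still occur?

Counterfactual: set "Backup vent valve stuck" to not occurred.
Control loop down [OR]: Backup vent valve stuck=not, Aft actuator is inoperative=occurs → at least one input occurs → occurs.
Vent line lost [AND]: Forward rupture disc fails=occurs, Lower block valve fails=occurs, Control valve degraded=occurs, Outboard shutdown valve is down=occurs → all inputs occur → occurs.
HIPPS stage down [AND]: Secondary PLC offline=occurs, Vent line lost=occurs, A pressure transmitter trips=occurs → all inputs occur → occurs.
Relief train fails [AND]: Control loop down=occurs, HIPPS stage down=occurs, Inboard HIPPS logic solver fails=occurs → all inputs occur → occurs.
Block path down [OR]: Relief valve trips=occurs, B vent valve 2 degraded=occurs → at least one input occurs → occurs.
Shutdown chain down [AND]: Block path down=occurs, Secondary actuator 2 offline=not, #1 PLC 2 is inoperative=occurs → not all inputs occur → does not occur.
Control loop 2 fails [AND]: Shutdown chain down=not, #3 rupture disc 2 offline=occurs, #3 block valve 2 faulted=occurs, Aft control valve 2 lost=not → not all inputs occur → does not occur.
Pipeline overpressure [OR]: Relief train fails=occurs, Control loop 2 fails=not → at least one input occurs → occurs.

Yes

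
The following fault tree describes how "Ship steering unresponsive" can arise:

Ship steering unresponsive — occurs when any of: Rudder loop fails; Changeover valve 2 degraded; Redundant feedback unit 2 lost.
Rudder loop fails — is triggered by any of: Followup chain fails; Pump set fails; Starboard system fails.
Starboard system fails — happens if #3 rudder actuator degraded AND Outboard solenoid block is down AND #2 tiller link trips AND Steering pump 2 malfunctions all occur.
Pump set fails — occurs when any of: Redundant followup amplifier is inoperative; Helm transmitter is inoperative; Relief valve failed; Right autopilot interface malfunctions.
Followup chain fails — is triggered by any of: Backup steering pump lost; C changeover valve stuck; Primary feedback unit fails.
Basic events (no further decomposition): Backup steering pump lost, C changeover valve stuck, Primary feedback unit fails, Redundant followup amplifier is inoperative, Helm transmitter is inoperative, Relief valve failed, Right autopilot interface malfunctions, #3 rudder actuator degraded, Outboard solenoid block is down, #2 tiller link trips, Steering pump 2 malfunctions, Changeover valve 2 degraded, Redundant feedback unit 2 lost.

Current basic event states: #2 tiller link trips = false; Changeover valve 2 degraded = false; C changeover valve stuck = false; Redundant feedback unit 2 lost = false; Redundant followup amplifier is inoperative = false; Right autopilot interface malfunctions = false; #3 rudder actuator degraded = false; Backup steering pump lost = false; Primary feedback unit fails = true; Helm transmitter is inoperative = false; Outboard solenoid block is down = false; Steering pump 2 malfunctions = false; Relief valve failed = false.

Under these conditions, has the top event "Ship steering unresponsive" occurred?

Yes

Followup chain fails [OR]: Backup steering pump lost=not, C changeover valve stuck=not, Primary feedback unit fails=occurs → at least one input occurs → occurs.
Pump set fails [OR]: Redundant followup amplifier is inoperative=not, Helm transmitter is inoperative=not, Relief valve failed=not, Right autopilot interface malfunctions=not → no input occurs → does not occur.
Starboard system fails [AND]: #3 rudder actuator degraded=not, Outboard solenoid block is down=not, #2 tiller link trips=not, Steering pump 2 malfunctions=not → not all inputs occur → does not occur.
Rudder loop fails [OR]: Followup chain fails=occurs, Pump set fails=not, Starboard system fails=not → at least one input occurs → occurs.
Ship steering unresponsive [OR]: Rudder loop fails=occurs, Changeover valve 2 degraded=not, Redundant feedback unit 2 lost=not → at least one input occurs → occurs.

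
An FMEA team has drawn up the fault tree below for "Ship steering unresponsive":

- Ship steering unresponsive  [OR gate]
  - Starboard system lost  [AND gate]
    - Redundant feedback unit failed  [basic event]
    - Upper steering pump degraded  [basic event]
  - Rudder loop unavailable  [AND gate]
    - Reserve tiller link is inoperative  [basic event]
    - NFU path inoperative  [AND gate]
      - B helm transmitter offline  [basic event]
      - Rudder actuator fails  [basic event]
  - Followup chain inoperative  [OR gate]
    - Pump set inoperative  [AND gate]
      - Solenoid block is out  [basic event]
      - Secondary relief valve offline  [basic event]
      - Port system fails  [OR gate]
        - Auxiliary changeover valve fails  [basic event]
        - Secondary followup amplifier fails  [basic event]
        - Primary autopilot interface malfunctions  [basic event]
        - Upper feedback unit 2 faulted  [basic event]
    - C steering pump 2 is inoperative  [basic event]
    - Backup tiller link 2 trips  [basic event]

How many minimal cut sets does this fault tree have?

Starboard system lost [AND]: one cut set from each child combined → 1 × 1 = 1 cut set(s).
NFU path inoperative [AND]: one cut set from each child combined → 1 × 1 = 1 cut set(s).
Rudder loop unavailable [AND]: one cut set from each child combined → 1 × 1 = 1 cut set(s).
Port system fails [OR]: union of children's cut sets → 4 cut set(s).
Pump set inoperative [AND]: one cut set from each child combined → 1 × 1 × 4 = 4 cut set(s).
Followup chain inoperative [OR]: union of children's cut sets → 6 cut set(s).
Ship steering unresponsive [OR]: union of children's cut sets → 8 cut set(s).
Minimal cut sets: {Redundant feedback unit failed, Upper steering pump degraded}; {B helm transmitter offline, Reserve tiller link is inoperative, Rudder actuator fails}; {Auxiliary changeover valve fails, Secondary relief valve offline, Solenoid block is out}; {Secondary followup amplifier fails, Secondary relief valve offline, Solenoid block is out}; {Primary autopilot interface malfunctions, Secondary relief valve offline, Solenoid block is out}; {Secondary relief valve offline, Solenoid block is out, Upper feedback unit 2 faulted}; {C steering pump 2 is inoperative}; {Backup tiller link 2 trips}.

8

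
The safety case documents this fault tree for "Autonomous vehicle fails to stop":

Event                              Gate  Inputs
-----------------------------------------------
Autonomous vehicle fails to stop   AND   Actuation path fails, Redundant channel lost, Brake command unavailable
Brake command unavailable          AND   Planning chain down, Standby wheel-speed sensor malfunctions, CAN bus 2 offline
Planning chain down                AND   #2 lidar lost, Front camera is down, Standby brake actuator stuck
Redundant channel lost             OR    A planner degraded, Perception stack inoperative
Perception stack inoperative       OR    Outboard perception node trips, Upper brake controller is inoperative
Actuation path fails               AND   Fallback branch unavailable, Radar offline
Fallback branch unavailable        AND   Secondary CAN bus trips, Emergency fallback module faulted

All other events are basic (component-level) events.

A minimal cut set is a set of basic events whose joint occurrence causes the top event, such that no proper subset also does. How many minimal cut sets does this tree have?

Fallback branch unavailable [AND]: one cut set from each child combined → 1 × 1 = 1 cut set(s).
Actuation path fails [AND]: one cut set from each child combined → 1 × 1 = 1 cut set(s).
Perception stack inoperative [OR]: union of children's cut sets → 2 cut set(s).
Redundant channel lost [OR]: union of children's cut sets → 3 cut set(s).
Planning chain down [AND]: one cut set from each child combined → 1 × 1 × 1 = 1 cut set(s).
Brake command unavailable [AND]: one cut set from each child combined → 1 × 1 × 1 = 1 cut set(s).
Autonomous vehicle fails to stop [AND]: one cut set from each child combined → 1 × 3 × 1 = 3 cut set(s).
Minimal cut sets: {#2 lidar lost, A planner degraded, CAN bus 2 offline, Emergency fallback module faulted, Front camera is down, Radar offline, Secondary CAN bus trips, Standby brake actuator stuck, Standby wheel-speed sensor malfunctions}; {#2 lidar lost, CAN bus 2 offline, Emergency fallback module faulted, Front camera is down, Outboard perception node trips, Radar offline, Secondary CAN bus trips, Standby brake actuator stuck, Standby wheel-speed sensor malfunctions}; {#2 lidar lost, CAN bus 2 offline, Emergency fallback module faulted, Front camera is down, Radar offline, Secondary CAN bus trips, Standby brake actuator stuck, Standby wheel-speed sensor malfunctions, Upper brake controller is inoperative}.

3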